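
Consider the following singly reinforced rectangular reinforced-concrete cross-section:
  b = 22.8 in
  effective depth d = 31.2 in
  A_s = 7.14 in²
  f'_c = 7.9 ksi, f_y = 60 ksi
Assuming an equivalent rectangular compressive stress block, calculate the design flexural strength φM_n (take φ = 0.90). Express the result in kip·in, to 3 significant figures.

T = A_s f_y = 7.14 × 60 = 428.4 kips.
a = T/(0.85 f'_c b) = 428.4/(0.85 × 7.9 × 22.8) = 2.798 in.
M_n = T(d − a/2) = 428.4 × (31.2 − 1.399) = 12766.7 kip·in.
φM_n = 0.90 × 12766.7 = 11490.0 kip·in.

φM_n ≈ 11500 kip·in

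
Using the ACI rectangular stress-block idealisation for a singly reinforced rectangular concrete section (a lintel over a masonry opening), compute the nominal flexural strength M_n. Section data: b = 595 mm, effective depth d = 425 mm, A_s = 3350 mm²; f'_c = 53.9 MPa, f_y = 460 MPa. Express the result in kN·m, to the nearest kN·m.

M_n ≈ 611 kN·m

T = A_s f_y = 3350 × 460 = 1541000 N = 1541 kN.
From C = T: a = T/(0.85 f'_c b) = 1541000/(0.85 × 53.9 × 595) = 56.53 mm.
M_n = T(d − a/2) = 1541 kN × (425 − 28.265) mm = 611.37 kN·m.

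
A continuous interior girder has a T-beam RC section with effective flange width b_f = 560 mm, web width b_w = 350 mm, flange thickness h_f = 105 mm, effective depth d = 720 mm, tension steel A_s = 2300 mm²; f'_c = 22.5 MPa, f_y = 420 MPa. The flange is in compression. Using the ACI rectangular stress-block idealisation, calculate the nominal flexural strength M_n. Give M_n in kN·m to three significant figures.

M_n ≈ 652 kN·m

Tension: T = A_s f_y = 2300 × 420 = 966000 N.
Try a within the flange: a = T/(0.85 f'_c b_f) = 966000/(0.85 × 22.5 × 560) = 90.20 mm.
Since a = 90.20 ≤ h_f = 105 mm, the stress block lies entirely in the flange; analyse as a rectangular beam of width b_f.
M_n = T(d − a/2) = 966000 × (720 − 45.1) = 651.95 × 10⁶ N·mm.
M_n = 651.95 kN·m.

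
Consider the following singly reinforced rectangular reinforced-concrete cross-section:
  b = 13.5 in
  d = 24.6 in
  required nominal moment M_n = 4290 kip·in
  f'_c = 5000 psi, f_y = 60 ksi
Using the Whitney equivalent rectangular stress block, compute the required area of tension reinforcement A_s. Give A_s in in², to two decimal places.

From M_n = 0.85 f'_c a b (d − a/2):
a = d − √(d² − 2M_n/(0.85 f'_c b)) = 24.6 − √(24.6² − 2 × 4290/(0.85 × 5 × 13.5)) = 3.255 in.
A_s = 0.85 f'_c a b / f_y = 0.85 × 5 × 3.255 × 13.5 / 60 = 3.113 in².

A_s ≈ 3.11 in²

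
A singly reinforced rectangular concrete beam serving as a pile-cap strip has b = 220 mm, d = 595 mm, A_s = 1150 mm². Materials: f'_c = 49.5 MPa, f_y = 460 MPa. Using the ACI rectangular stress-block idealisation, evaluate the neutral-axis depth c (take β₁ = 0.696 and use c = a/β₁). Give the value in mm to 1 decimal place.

T = A_s f_y = 1150 × 460 = 529000 N = 529 kN.
Setting C = 0.85 f'_c a b equal to T: a = 529000/(0.85 × 49.5 × 220) = 57.149 mm.
With β₁ = 0.696, c = a/β₁ = 57.149/0.696 = 82.1 mm.

c ≈ 82.1 mm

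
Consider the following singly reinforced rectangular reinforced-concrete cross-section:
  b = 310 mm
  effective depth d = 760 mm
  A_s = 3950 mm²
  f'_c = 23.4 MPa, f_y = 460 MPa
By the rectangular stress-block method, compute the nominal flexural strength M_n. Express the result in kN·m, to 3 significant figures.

M_n ≈ 1110 kN·m

T = A_s f_y = 3950 × 460 = 1817000 N = 1817 kN.
From C = T: a = T/(0.85 f'_c b) = 1817000/(0.85 × 23.4 × 310) = 294.69 mm.
M_n = T(d − a/2) = 1817 kN × (760 − 147.345) mm = 1113.19 kN·m.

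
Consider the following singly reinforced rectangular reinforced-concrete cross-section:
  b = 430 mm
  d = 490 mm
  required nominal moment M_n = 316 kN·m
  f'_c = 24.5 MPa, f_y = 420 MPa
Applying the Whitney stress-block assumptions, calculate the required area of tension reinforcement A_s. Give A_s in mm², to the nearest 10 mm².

A_s ≈ 1670 mm²

With M_n = 0.85 f'_c a b (d − a/2), solve the quadratic for a:
a = d − √(d² − 2M_n/(0.85 f'_c b)) = 490 − √(490² − 2 × 316×10⁶/(0.85 × 24.5 × 430)) = 78.27 mm.
A_s = 0.85 f'_c a b / f_y = 0.85 × 24.5 × 78.27 × 430 / 420 = 1668.8 mm².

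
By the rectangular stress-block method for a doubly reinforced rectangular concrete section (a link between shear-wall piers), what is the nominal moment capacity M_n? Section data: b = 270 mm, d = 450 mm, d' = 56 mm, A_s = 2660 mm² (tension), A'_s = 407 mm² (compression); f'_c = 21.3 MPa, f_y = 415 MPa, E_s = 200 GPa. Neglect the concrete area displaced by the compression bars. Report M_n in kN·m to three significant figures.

M_n ≈ 398 kN·m

Assume both tension and compression steel yield.
Net tension couple steel: A_s − A'_s = 2253 mm².
a = (A_s − A'_s) f_y / (0.85 f'_c b) = 934995/(0.85 × 21.3 × 270) = 191.27 mm.
c = a/β₁ = 191.27/0.85 = 225.02 mm; ε'_s = 0.003(c − d')/c = 0.0023 ≥ f_y/E_s = 0.0021, so compression steel does yield.
M_n = (A_s − A'_s) f_y (d − a/2) + A'_s f_y (d − d') = [934995 × (450 − 95.635) + 168905 × (450 − 56)] × 10⁻⁶ = 331.33 + 66.55 = 397.88 kN·m.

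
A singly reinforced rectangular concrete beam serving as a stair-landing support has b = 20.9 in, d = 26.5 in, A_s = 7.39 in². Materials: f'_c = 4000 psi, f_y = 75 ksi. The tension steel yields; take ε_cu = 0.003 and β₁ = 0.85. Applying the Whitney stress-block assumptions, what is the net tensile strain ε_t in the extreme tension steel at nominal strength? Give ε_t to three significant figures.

a = A_s f_y/(0.85 f'_c b) = 7.800 in.
β₁ = 0.85, so c = a/β₁ = 7.800/0.85 = 9.176 in.
From the linear strain diagram with ε_cu = 0.003: ε_t = 0.003 (d − c)/c = 0.003 × (26.5 − 9.176)/9.176 = 0.00566.
Since ε_t ≥ 0.005, the section is tension-controlled.

ε_t ≈ 0.00566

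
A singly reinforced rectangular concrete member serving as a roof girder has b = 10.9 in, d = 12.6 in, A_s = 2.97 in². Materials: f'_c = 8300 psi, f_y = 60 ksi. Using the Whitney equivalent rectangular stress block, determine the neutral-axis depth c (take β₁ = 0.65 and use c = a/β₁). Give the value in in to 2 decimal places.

c ≈ 3.57 in

T = A_s f_y = 2.97 × 60 = 178.2 kips.
a = T/(0.85 f'_c b) = 178.2/(0.85 × 8.3 × 10.9) = 2.3173 in.
With β₁ = 0.65, c = a/β₁ = 2.3173/0.65 = 3.57 in.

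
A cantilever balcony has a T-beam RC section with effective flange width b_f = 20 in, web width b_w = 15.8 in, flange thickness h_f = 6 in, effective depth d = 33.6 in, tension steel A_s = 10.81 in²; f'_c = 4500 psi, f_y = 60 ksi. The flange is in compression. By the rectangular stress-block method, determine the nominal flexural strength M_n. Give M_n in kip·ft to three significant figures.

Tension: T = A_s f_y = 10.81 × 60 = 648.6 kips.
Try a within the flange: a = T/(0.85 f'_c b_f) = 648.6/(0.85 × 4.5 × 20) = 8.478 in.
a = 8.478 > h_f = 6 in: the block extends into the web. Split into flange-overhang and web parts.
C_f = 0.85 f'_c (b_f − b_w) h_f = 0.85 × 4.5 × (20 − 15.8) × 6 = 96.4 kips.
Remaining web compression depth: a_w = (T − C_f)/(0.85 f'_c b_w) = (648.6 − 96.4)/(0.85 × 4.5 × 15.8) = 9.137 in.
M_n = C_f(d − h_f/2) + (T − C_f)(d − a_w/2) = 96.4 × (33.6 − 3) + 552.2 × (33.6 − 4.5685) = 2949.8 + 16031.2 = 18981.0 kip·in.
M_n = 18981.0/12 = 1581.75 kip·ft.

M_n ≈ 1580 kip·ft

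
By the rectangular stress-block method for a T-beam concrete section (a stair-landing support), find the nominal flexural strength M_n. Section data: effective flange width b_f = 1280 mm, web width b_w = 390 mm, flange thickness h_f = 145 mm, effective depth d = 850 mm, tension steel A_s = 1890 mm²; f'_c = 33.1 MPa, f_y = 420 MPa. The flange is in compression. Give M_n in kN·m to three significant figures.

M_n ≈ 666 kN·m

Tension: T = A_s f_y = 1890 × 420 = 793800 N.
Try a within the flange: a = T/(0.85 f'_c b_f) = 793800/(0.85 × 33.1 × 1280) = 22.04 mm.
Since a = 22.04 ≤ h_f = 145 mm, the stress block lies entirely in the flange; analyse as a rectangular beam of width b_f.
M_n = T(d − a/2) = 793800 × (850 − 11.02) = 665.98 × 10⁶ N·mm.
M_n = 665.98 kN·m.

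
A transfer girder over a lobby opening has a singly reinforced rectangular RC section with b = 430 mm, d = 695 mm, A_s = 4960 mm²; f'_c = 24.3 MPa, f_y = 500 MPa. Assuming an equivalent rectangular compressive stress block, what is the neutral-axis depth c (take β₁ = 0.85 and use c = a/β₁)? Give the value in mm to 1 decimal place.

c ≈ 328.5 mm

T = A_s f_y = 4960 × 500 = 2480000 N = 2480 kN.
Setting C = 0.85 f'_c a b equal to T: a = 2480000/(0.85 × 24.3 × 430) = 279.227 mm.
With β₁ = 0.85, c = a/β₁ = 279.227/0.85 = 328.5 mm.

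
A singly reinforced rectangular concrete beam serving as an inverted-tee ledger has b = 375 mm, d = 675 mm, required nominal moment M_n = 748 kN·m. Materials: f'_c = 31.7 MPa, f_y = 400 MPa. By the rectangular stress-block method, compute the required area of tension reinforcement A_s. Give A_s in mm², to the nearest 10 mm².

With M_n = 0.85 f'_c a b (d − a/2), solve the quadratic for a:
a = d − √(d² − 2M_n/(0.85 f'_c b)) = 675 − √(675² − 2 × 748×10⁶/(0.85 × 31.7 × 375)) = 120.41 mm.
A_s = 0.85 f'_c a b / f_y = 0.85 × 31.7 × 120.41 × 375 / 400 = 3041.7 mm².

A_s ≈ 3040 mm²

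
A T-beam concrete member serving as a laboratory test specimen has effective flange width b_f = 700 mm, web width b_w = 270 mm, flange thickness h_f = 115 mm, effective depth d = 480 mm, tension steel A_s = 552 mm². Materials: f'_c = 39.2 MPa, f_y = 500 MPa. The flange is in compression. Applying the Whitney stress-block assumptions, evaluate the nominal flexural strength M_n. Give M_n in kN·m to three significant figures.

Tension: T = A_s f_y = 552 × 500 = 276000 N.
Try a within the flange: a = T/(0.85 f'_c b_f) = 276000/(0.85 × 39.2 × 700) = 11.83 mm.
Since a = 11.83 ≤ h_f = 115 mm, the stress block lies entirely in the flange; analyse as a rectangular beam of width b_f.
M_n = T(d − a/2) = 276000 × (480 − 5.915) = 130.85 × 10⁶ N·mm.
M_n = 130.85 kN·m.

M_n ≈ 131 kN·m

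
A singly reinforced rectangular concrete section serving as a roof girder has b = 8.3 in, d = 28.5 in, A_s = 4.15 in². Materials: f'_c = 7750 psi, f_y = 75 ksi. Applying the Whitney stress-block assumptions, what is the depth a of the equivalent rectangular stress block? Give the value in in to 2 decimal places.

T = A_s f_y = 4.15 × 75 = 311.25 kips.
a = T/(0.85 f'_c b) = 311.25/(0.85 × 7.75 × 8.3) = 5.69 in.

a ≈ 5.69 in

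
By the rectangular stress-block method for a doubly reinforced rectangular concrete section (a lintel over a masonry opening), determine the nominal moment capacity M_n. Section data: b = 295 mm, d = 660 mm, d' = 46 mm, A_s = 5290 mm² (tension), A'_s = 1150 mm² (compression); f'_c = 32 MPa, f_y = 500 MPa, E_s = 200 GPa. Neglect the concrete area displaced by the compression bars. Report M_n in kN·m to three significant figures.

M_n ≈ 1450 kN·m

Assume both tension and compression steel yield.
Net tension couple steel: A_s − A'_s = 4140 mm².
a = (A_s − A'_s) f_y / (0.85 f'_c b) = 2070000/(0.85 × 32 × 295) = 257.98 mm.
c = a/β₁ = 257.98/0.821 = 314.23 mm; ε'_s = 0.003(c − d')/c = 0.0026 ≥ f_y/E_s = 0.0025, so compression steel does yield.
M_n = (A_s − A'_s) f_y (d − a/2) + A'_s f_y (d − d') = [2070000 × (660 − 128.99) + 575000 × (660 − 46)] × 10⁻⁶ = 1099.19 + 353.05 = 1452.24 kN·m.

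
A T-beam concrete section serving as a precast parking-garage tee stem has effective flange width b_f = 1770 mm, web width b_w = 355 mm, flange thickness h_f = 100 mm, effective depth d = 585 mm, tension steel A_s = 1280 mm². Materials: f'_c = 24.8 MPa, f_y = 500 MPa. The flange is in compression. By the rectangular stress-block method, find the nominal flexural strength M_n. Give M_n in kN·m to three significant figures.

Tension: T = A_s f_y = 1280 × 500 = 640000 N.
Try a within the flange: a = T/(0.85 f'_c b_f) = 640000/(0.85 × 24.8 × 1770) = 17.15 mm.
Since a = 17.15 ≤ h_f = 100 mm, the stress block lies entirely in the flange; analyse as a rectangular beam of width b_f.
M_n = T(d − a/2) = 640000 × (585 − 8.575) = 368.91 × 10⁶ N·mm.
M_n = 368.91 kN·m.

M_n ≈ 369 kN·m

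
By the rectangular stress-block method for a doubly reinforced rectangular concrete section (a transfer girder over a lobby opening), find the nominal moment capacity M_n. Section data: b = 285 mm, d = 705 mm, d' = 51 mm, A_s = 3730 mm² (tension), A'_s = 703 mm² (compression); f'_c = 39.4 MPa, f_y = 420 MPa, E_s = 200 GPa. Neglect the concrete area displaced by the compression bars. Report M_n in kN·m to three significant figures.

M_n ≈ 1000 kN·m

Assume both tension and compression steel yield.
Net tension couple steel: A_s − A'_s = 3027 mm².
a = (A_s − A'_s) f_y / (0.85 f'_c b) = 1271340/(0.85 × 39.4 × 285) = 133.20 mm.
c = a/β₁ = 133.20/0.769 = 173.21 mm; ε'_s = 0.003(c − d')/c = 0.0021 ≥ f_y/E_s = 0.0021, so compression steel does yield.
M_n = (A_s − A'_s) f_y (d − a/2) + A'_s f_y (d − d') = [1271340 × (705 − 66.6) + 295260 × (705 − 51)] × 10⁻⁶ = 811.62 + 193.10 = 1004.72 kN·m.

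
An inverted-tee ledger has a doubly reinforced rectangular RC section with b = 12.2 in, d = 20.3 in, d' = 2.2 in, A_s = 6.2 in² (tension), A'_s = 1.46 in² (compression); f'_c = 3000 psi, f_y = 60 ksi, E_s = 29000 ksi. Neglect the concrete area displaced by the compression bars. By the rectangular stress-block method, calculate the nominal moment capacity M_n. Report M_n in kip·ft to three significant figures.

Assume both steels yield.
a = (A_s − A'_s) f_y/(0.85 f'_c b) = (6.2 − 1.46) × 60/(0.85 × 3 × 12.2) = 9.142 in.
c = a/β₁ = 9.142/0.85 = 10.755 in; ε'_s = 0.003(c − d')/c = 0.0024 ≥ ε_y = 0.0021, so the compression steel yields.
M_n = (A_s − A'_s) f_y (d − a/2) + A'_s f_y (d − d') = 284.4 × (20.3 − 4.571) + 87.6 × (20.3 − 2.2) = 4473.3 + 1585.6 = 6058.9 kip·in = 6058.9/12 = 504.91 kip·ft.

M_n ≈ 505 kip·ft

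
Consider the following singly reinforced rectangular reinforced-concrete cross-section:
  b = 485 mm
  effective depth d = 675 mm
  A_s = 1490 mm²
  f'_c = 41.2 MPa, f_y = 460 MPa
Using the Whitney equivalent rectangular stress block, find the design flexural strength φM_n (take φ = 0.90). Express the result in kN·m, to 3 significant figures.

T = A_s f_y = 1490 × 460 = 685400 N = 685.4 kN.
From C = T: a = T/(0.85 f'_c b) = 685400/(0.85 × 41.2 × 485) = 40.35 mm.
M_n = T(d − a/2) = 685.4 kN × (675 − 20.175) mm = 448.82 kN·m.
φM_n = 0.90 × 448.82 = 403.94 kN·m.

φM_n ≈ 404 kN·m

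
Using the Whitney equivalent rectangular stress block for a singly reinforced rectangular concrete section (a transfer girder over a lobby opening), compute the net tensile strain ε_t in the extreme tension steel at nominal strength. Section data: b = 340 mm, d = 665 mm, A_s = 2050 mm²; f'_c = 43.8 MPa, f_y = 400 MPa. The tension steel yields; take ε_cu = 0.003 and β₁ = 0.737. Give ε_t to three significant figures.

a = A_s f_y/(0.85 f'_c b) = 64.78 mm.
β₁ = 0.737, so c = a/β₁ = 64.78/0.737 = 87.90 mm.
From the linear strain diagram with ε_cu = 0.003: ε_t = 0.003 (d − c)/c = 0.003 × (665 − 87.90)/87.90 = 0.0197.
Since ε_t ≥ 0.005, the section is tension-controlled.

ε_t ≈ 0.0197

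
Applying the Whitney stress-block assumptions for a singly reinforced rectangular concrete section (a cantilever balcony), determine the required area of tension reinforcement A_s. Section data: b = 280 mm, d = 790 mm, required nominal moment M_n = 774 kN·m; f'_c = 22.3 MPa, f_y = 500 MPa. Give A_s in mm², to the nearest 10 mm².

With M_n = 0.85 f'_c a b (d − a/2), solve the quadratic for a:
a = d − √(d² − 2M_n/(0.85 f'_c b)) = 790 − √(790² − 2 × 774×10⁶/(0.85 × 22.3 × 280)) = 213.43 mm.
A_s = 0.85 f'_c a b / f_y = 0.85 × 22.3 × 213.43 × 280 / 500 = 2265.5 mm².

A_s ≈ 2270 mm²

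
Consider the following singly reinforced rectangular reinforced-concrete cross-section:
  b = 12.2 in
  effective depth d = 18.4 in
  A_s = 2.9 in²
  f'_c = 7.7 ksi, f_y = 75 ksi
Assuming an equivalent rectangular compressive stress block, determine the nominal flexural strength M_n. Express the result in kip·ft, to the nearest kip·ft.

M_n ≈ 309 kip·ft

T = A_s f_y = 2.9 × 75 = 217.5 kips.
a = T/(0.85 f'_c b) = 217.5/(0.85 × 7.7 × 12.2) = 2.724 in.
M_n = T(d − a/2) = 217.5 × (18.4 − 1.362) = 3705.8 kip·in = 3705.8/12 = 308.82 kip·ft.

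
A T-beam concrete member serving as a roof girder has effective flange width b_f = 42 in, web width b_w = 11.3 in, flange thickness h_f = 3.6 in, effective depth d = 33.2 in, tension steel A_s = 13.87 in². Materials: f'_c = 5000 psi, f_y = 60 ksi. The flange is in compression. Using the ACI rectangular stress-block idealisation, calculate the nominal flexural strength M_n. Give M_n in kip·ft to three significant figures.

M_n ≈ 2120 kip·ft

Tension: T = A_s f_y = 13.87 × 60 = 832.2 kips.
Try a within the flange: a = T/(0.85 f'_c b_f) = 832.2/(0.85 × 5 × 42) = 4.662 in.
a = 4.662 > h_f = 3.6 in: the block extends into the web. Split into flange-overhang and web parts.
C_f = 0.85 f'_c (b_f − b_w) h_f = 0.85 × 5 × (42 − 11.3) × 3.6 = 469.7 kips.
Remaining web compression depth: a_w = (T − C_f)/(0.85 f'_c b_w) = (832.2 − 469.7)/(0.85 × 5 × 11.3) = 7.548 in.
M_n = C_f(d − h_f/2) + (T − C_f)(d − a_w/2) = 469.7 × (33.2 − 1.8) + 362.5 × (33.2 − 3.774) = 14748.6 + 10666.9 = 25415.5 kip·in.
M_n = 25415.5/12 = 2117.96 kip·ft.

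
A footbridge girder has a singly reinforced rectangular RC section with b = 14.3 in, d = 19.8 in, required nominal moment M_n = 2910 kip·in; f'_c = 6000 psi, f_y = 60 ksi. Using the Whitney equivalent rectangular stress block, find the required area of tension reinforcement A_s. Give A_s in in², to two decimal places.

From M_n = 0.85 f'_c a b (d − a/2):
a = d − √(d² − 2M_n/(0.85 f'_c b)) = 19.8 − √(19.8² − 2 × 2910/(0.85 × 6 × 14.3)) = 2.130 in.
A_s = 0.85 f'_c a b / f_y = 0.85 × 6 × 2.130 × 14.3 / 60 = 2.589 in².

A_s ≈ 2.59 in²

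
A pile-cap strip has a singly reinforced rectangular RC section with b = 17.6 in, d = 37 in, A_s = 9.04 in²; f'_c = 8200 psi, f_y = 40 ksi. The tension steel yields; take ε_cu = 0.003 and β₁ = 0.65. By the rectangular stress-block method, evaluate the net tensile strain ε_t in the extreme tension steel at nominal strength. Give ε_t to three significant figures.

ε_t ≈ 0.0215

a = A_s f_y/(0.85 f'_c b) = 2.948 in.
β₁ = 0.65, so c = a/β₁ = 2.948/0.65 = 4.535 in.
From the linear strain diagram with ε_cu = 0.003: ε_t = 0.003 (d − c)/c = 0.003 × (37 − 4.535)/4.535 = 0.0215.
Since ε_t ≥ 0.005, the section is tension-controlled.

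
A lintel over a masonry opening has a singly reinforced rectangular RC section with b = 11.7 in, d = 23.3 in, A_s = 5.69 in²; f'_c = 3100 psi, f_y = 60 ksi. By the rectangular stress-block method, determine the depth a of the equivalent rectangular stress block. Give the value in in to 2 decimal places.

a ≈ 11.07 in

T = A_s f_y = 5.69 × 60 = 341.4 kips.
a = T/(0.85 f'_c b) = 341.4/(0.85 × 3.1 × 11.7) = 11.07 in.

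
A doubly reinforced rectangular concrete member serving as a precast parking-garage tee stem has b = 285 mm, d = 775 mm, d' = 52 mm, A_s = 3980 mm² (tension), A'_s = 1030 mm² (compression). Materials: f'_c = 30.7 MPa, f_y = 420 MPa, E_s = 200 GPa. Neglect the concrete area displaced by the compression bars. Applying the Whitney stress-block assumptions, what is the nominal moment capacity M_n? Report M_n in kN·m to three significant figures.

Assume both tension and compression steel yield.
Net tension couple steel: A_s − A'_s = 2950 mm².
a = (A_s − A'_s) f_y / (0.85 f'_c b) = 1239000/(0.85 × 30.7 × 285) = 166.60 mm.
c = a/β₁ = 166.60/0.831 = 200.48 mm; ε'_s = 0.003(c − d')/c = 0.0022 ≥ f_y/E_s = 0.0021, so compression steel does yield.
M_n = (A_s − A'_s) f_y (d − a/2) + A'_s f_y (d − d') = [1239000 × (775 − 83.3) + 432600 × (775 − 52)] × 10⁻⁶ = 857.02 + 312.77 = 1169.79 kN·m.

M_n ≈ 1170 kN·m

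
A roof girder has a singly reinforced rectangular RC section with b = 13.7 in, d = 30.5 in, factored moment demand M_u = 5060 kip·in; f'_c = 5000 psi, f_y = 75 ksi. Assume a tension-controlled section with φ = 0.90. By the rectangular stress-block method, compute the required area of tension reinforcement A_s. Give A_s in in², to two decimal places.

M_n = M_u/φ = 5060/0.90 = 5622.22 kip·in.
From M_n = 0.85 f'_c a b (d − a/2):
a = d − √(d² − 2M_n/(0.85 f'_c b)) = 30.5 − √(30.5² − 2 × 5622.22/(0.85 × 5 × 13.7)) = 3.350 in.
A_s = 0.85 f'_c a b / f_y = 0.85 × 5 × 3.350 × 13.7 / 75 = 2.601 in².

A_s ≈ 2.60 in²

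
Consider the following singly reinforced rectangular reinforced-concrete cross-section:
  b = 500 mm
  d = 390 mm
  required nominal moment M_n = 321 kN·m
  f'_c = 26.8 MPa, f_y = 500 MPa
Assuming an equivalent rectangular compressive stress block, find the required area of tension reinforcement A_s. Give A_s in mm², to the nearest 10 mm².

A_s ≈ 1840 mm²

With M_n = 0.85 f'_c a b (d − a/2), solve the quadratic for a:
a = d − √(d² − 2M_n/(0.85 f'_c b)) = 390 − √(390² − 2 × 321×10⁶/(0.85 × 26.8 × 500)) = 80.59 mm.
A_s = 0.85 f'_c a b / f_y = 0.85 × 26.8 × 80.59 × 500 / 500 = 1835.8 mm².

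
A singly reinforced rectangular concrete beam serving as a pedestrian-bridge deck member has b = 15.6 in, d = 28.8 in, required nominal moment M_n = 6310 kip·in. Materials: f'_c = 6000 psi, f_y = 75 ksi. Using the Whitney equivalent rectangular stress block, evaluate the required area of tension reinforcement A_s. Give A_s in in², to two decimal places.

A_s ≈ 3.08 in²

From M_n = 0.85 f'_c a b (d − a/2):
a = d − √(d² − 2M_n/(0.85 f'_c b)) = 28.8 − √(28.8² − 2 × 6310/(0.85 × 6 × 15.6)) = 2.900 in.
A_s = 0.85 f'_c a b / f_y = 0.85 × 6 × 2.900 × 15.6 / 75 = 3.076 in².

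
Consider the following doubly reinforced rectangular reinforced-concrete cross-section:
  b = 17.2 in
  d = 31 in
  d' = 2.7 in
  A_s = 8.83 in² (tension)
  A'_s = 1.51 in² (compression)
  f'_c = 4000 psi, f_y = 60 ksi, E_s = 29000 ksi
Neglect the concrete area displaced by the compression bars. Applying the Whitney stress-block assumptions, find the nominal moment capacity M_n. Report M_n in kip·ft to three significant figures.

M_n ≈ 1210 kip·ft

Assume both steels yield.
a = (A_s − A'_s) f_y/(0.85 f'_c b) = (8.83 − 1.51) × 60/(0.85 × 4 × 17.2) = 7.510 in.
c = a/β₁ = 7.510/0.85 = 8.835 in; ε'_s = 0.003(c − d')/c = 0.0021 ≥ ε_y = 0.0021, so the compression steel yields.
M_n = (A_s − A'_s) f_y (d − a/2) + A'_s f_y (d − d') = 439.2 × (31 − 3.755) + 90.6 × (31 − 2.7) = 11966.0 + 2564.0 = 14530.0 kip·in = 14530.0/12 = 1210.83 kip·ft.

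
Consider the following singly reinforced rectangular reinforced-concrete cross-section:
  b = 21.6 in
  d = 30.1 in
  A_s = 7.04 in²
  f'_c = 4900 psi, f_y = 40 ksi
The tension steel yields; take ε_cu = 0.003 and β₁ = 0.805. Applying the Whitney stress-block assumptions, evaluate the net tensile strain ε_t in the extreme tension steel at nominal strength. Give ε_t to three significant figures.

a = A_s f_y/(0.85 f'_c b) = 3.130 in.
β₁ = 0.805, so c = a/β₁ = 3.130/0.805 = 3.888 in.
From the linear strain diagram with ε_cu = 0.003: ε_t = 0.003 (d − c)/c = 0.003 × (30.1 − 3.888)/3.888 = 0.0202.
Since ε_t ≥ 0.005, the section is tension-controlled.

ε_t ≈ 0.0202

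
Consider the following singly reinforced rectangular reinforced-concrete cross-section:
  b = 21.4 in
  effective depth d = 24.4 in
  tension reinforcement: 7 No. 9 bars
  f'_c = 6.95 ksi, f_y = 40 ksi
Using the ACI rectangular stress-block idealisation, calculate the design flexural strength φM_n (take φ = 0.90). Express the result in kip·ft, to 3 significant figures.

A_s = 7 × 1 = 7 in².
T = A_s f_y = 7 × 40 = 280 kips.
a = T/(0.85 f'_c b) = 280/(0.85 × 6.95 × 21.4) = 2.215 in.
M_n = T(d − a/2) = 280 × (24.4 − 1.1075) = 6521.9 kip·in = 6521.9/12 = 543.49 kip·ft.
φM_n = 0.90 × 543.49 = 489.14 kip·ft.

φM_n ≈ 489 kip·ft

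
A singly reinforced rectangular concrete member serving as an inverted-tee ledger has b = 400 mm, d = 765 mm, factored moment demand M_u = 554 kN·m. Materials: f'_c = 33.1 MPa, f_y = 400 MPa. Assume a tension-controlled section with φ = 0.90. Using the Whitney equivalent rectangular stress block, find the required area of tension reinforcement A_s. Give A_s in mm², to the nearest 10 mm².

A_s ≈ 2120 mm²

M_n = M_u/φ = 554/0.90 = 615.556 kN·m.
With M_n = 0.85 f'_c a b (d − a/2), solve the quadratic for a:
a = d − √(d² − 2M_n/(0.85 f'_c b)) = 765 − √(765² − 2 × 615.556×10⁶/(0.85 × 33.1 × 400)) = 75.19 mm.
A_s = 0.85 f'_c a b / f_y = 0.85 × 33.1 × 75.19 × 400 / 400 = 2115.5 mm².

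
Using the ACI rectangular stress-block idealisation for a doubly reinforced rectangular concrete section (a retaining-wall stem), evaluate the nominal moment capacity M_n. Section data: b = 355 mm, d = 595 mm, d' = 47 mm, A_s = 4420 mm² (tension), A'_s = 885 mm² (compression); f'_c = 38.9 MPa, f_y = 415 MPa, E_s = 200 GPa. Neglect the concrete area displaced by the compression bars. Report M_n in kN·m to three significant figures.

Assume both tension and compression steel yield.
Net tension couple steel: A_s − A'_s = 3535 mm².
a = (A_s − A'_s) f_y / (0.85 f'_c b) = 1467025/(0.85 × 38.9 × 355) = 124.98 mm.
c = a/β₁ = 124.98/0.772 = 161.89 mm; ε'_s = 0.003(c − d')/c = 0.0021 ≥ f_y/E_s = 0.0021, so compression steel does yield.
M_n = (A_s − A'_s) f_y (d − a/2) + A'_s f_y (d − d') = [1467025 × (595 − 62.49) + 367275 × (595 − 47)] × 10⁻⁶ = 781.21 + 201.27 = 982.48 kN·m.

M_n ≈ 982 kN·m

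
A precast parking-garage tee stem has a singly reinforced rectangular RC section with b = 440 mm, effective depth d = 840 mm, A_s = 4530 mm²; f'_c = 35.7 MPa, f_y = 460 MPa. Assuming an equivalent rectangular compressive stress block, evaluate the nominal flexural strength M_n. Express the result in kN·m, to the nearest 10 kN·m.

M_n ≈ 1590 kN·m

T = A_s f_y = 4530 × 460 = 2083800 N = 2083.8 kN.
From C = T: a = T/(0.85 f'_c b) = 2083800/(0.85 × 35.7 × 440) = 156.07 mm.
M_n = T(d − a/2) = 2083.8 kN × (840 − 78.035) mm = 1587.78 kN·m.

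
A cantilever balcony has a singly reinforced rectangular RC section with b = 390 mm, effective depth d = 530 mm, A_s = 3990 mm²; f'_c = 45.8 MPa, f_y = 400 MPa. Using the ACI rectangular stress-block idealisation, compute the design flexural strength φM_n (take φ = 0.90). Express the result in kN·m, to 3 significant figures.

T = A_s f_y = 3990 × 400 = 1596000 N = 1596 kN.
From C = T: a = T/(0.85 f'_c b) = 1596000/(0.85 × 45.8 × 390) = 105.12 mm.
M_n = T(d − a/2) = 1596 kN × (530 − 52.56) mm = 761.99 kN·m.
φM_n = 0.90 × 761.99 = 685.79 kN·m.

φM_n ≈ 686 kN·m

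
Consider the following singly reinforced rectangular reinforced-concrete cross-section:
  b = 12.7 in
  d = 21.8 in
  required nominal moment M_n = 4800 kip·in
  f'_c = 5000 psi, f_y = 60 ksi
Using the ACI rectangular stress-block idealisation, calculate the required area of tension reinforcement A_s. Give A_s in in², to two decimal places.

A_s ≈ 4.10 in²

From M_n = 0.85 f'_c a b (d − a/2):
a = d − √(d² − 2M_n/(0.85 f'_c b)) = 21.8 − √(21.8² − 2 × 4800/(0.85 × 5 × 12.7)) = 4.555 in.
A_s = 0.85 f'_c a b / f_y = 0.85 × 5 × 4.555 × 12.7 / 60 = 4.098 in².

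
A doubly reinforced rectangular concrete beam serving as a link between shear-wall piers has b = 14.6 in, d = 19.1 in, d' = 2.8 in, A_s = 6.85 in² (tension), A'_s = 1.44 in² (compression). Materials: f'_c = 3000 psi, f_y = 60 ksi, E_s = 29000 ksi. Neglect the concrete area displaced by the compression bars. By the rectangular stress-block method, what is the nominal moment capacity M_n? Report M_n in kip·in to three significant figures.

M_n ≈ 6190 kip·in

Assume both steels yield.
a = (A_s − A'_s) f_y/(0.85 f'_c b) = (6.85 − 1.44) × 60/(0.85 × 3 × 14.6) = 8.719 in.
c = a/β₁ = 8.719/0.85 = 10.258 in; ε'_s = 0.003(c − d')/c = 0.0022 ≥ ε_y = 0.0021, so the compression steel yields.
M_n = (A_s − A'_s) f_y (d − a/2) + A'_s f_y (d − d') = 324.6 × (19.1 − 4.3595) + 86.4 × (19.1 − 2.8) = 4784.8 + 1408.3 = 6193.1 kip·in.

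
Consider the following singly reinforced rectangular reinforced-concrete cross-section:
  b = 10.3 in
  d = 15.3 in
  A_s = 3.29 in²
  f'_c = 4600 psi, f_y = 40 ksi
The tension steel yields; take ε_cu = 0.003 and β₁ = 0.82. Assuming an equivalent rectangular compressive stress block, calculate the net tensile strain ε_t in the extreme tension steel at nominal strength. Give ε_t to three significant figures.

ε_t ≈ 0.00852

a = A_s f_y/(0.85 f'_c b) = 3.268 in.
β₁ = 0.82, so c = a/β₁ = 3.268/0.82 = 3.985 in.
From the linear strain diagram with ε_cu = 0.003: ε_t = 0.003 (d − c)/c = 0.003 × (15.3 − 3.985)/3.985 = 0.00852.
Since ε_t ≥ 0.005, the section is tension-controlled.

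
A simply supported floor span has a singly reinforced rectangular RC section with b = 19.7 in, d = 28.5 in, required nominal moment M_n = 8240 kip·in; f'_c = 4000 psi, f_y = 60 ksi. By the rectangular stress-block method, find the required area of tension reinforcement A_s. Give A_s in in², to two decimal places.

A_s ≈ 5.25 in²

From M_n = 0.85 f'_c a b (d − a/2):
a = d − √(d² − 2M_n/(0.85 f'_c b)) = 28.5 − √(28.5² − 2 × 8240/(0.85 × 4 × 19.7)) = 4.705 in.
A_s = 0.85 f'_c a b / f_y = 0.85 × 4 × 4.705 × 19.7 / 60 = 5.252 in².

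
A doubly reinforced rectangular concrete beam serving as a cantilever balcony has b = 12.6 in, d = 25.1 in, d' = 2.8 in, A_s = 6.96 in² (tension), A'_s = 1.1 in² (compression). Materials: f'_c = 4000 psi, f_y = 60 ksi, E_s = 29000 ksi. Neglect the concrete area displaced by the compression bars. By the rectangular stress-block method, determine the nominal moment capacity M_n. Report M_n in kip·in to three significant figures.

M_n ≈ 8850 kip·in

Assume both steels yield.
a = (A_s − A'_s) f_y/(0.85 f'_c b) = (6.96 − 1.1) × 60/(0.85 × 4 × 12.6) = 8.207 in.
c = a/β₁ = 8.207/0.85 = 9.655 in; ε'_s = 0.003(c − d')/c = 0.0021 ≥ ε_y = 0.0021, so the compression steel yields.
M_n = (A_s − A'_s) f_y (d − a/2) + A'_s f_y (d − d') = 351.6 × (25.1 − 4.1035) + 66 × (25.1 − 2.8) = 7382.4 + 1471.8 = 8854.2 kip·in.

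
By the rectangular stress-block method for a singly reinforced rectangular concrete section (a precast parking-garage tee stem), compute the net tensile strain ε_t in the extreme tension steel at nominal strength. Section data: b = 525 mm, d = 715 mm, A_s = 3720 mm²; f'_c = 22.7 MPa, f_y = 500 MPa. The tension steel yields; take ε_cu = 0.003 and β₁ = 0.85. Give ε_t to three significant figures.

a = A_s f_y/(0.85 f'_c b) = 183.62 mm.
β₁ = 0.85, so c = a/β₁ = 183.62/0.85 = 216.02 mm.
From the linear strain diagram with ε_cu = 0.003: ε_t = 0.003 (d − c)/c = 0.003 × (715 − 216.02)/216.02 = 0.00693.
Since ε_t ≥ 0.005, the section is tension-controlled.

ε_t ≈ 0.00693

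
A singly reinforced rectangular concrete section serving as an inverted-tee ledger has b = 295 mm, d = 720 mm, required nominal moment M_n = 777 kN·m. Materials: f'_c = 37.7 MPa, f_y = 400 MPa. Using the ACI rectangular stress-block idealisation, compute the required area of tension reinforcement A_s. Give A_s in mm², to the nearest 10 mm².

With M_n = 0.85 f'_c a b (d − a/2), solve the quadratic for a:
a = d − √(d² − 2M_n/(0.85 f'_c b)) = 720 − √(720² − 2 × 777×10⁶/(0.85 × 37.7 × 295)) = 125.01 mm.
A_s = 0.85 f'_c a b / f_y = 0.85 × 37.7 × 125.01 × 295 / 400 = 2954.4 mm².

A_s ≈ 2950 mm²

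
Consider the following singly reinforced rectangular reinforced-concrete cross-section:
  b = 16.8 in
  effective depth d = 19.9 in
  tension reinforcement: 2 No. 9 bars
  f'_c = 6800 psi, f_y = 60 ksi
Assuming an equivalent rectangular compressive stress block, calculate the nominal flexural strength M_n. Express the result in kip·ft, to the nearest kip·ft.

A_s = 2 × 1 = 2 in².
T = A_s f_y = 2 × 60 = 120 kips.
a = T/(0.85 f'_c b) = 120/(0.85 × 6.8 × 16.8) = 1.236 in.
M_n = T(d − a/2) = 120 × (19.9 − 0.618) = 2313.8 kip·in = 2313.8/12 = 192.82 kip·ft.

M_n ≈ 193 kip·ft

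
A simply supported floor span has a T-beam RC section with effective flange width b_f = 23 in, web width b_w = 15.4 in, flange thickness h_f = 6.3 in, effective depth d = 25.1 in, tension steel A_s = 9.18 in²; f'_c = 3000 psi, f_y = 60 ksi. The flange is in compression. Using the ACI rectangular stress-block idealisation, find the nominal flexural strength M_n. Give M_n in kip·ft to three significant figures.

M_n ≈ 925 kip·ft

Tension: T = A_s f_y = 9.18 × 60 = 550.8 kips.
Try a within the flange: a = T/(0.85 f'_c b_f) = 550.8/(0.85 × 3 × 23) = 9.391 in.
a = 9.391 > h_f = 6.3 in: the block extends into the web. Split into flange-overhang and web parts.
C_f = 0.85 f'_c (b_f − b_w) h_f = 0.85 × 3 × (23 − 15.4) × 6.3 = 122.1 kips.
Remaining web compression depth: a_w = (T − C_f)/(0.85 f'_c b_w) = (550.8 − 122.1)/(0.85 × 3 × 15.4) = 10.917 in.
M_n = C_f(d − h_f/2) + (T − C_f)(d − a_w/2) = 122.1 × (25.1 − 3.15) + 428.7 × (25.1 − 5.4585) = 2680.1 + 8420.3 = 11100.4 kip·in.
M_n = 11100.4/12 = 925.03 kip·ft.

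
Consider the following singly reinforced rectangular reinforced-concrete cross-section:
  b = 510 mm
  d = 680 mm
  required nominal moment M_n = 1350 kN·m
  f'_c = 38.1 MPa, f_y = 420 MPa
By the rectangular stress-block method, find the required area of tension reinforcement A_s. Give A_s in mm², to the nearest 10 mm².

With M_n = 0.85 f'_c a b (d − a/2), solve the quadratic for a:
a = d − √(d² − 2M_n/(0.85 f'_c b)) = 680 − √(680² − 2 × 1350×10⁶/(0.85 × 38.1 × 510)) = 133.26 mm.
A_s = 0.85 f'_c a b / f_y = 0.85 × 38.1 × 133.26 × 510 / 420 = 5240.4 mm².

A_s ≈ 5240 mm²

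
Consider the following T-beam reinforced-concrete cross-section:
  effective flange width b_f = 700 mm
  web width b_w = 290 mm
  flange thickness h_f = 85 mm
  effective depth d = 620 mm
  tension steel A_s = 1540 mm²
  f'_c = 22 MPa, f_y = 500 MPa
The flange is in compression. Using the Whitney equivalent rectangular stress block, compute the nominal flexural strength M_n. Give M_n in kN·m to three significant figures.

Tension: T = A_s f_y = 1540 × 500 = 770000 N.
Try a within the flange: a = T/(0.85 f'_c b_f) = 770000/(0.85 × 22 × 700) = 58.82 mm.
Since a = 58.82 ≤ h_f = 85 mm, the stress block lies entirely in the flange; analyse as a rectangular beam of width b_f.
M_n = T(d − a/2) = 770000 × (620 − 29.41) = 454.75 × 10⁶ N·mm.
M_n = 454.75 kN·m.

M_n ≈ 455 kN·m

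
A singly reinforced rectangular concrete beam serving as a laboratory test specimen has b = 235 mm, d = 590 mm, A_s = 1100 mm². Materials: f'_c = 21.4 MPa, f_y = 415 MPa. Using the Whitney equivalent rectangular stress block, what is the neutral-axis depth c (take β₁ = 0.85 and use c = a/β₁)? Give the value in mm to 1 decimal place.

c ≈ 125.6 mm

T = A_s f_y = 1100 × 415 = 456500 N = 456.5 kN.
Setting C = 0.85 f'_c a b equal to T: a = 456500/(0.85 × 21.4 × 235) = 106.792 mm.
With β₁ = 0.85, c = a/β₁ = 106.792/0.85 = 125.6 mm.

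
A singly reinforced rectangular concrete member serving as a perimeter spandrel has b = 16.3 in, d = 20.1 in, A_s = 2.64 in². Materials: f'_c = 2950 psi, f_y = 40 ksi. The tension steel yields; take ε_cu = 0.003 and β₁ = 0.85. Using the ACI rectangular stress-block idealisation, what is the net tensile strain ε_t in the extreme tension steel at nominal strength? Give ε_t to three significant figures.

ε_t ≈ 0.0168

a = A_s f_y/(0.85 f'_c b) = 2.584 in.
β₁ = 0.85, so c = a/β₁ = 2.584/0.85 = 3.040 in.
From the linear strain diagram with ε_cu = 0.003: ε_t = 0.003 (d − c)/c = 0.003 × (20.1 − 3.040)/3.040 = 0.0168.
Since ε_t ≥ 0.005, the section is tension-controlled.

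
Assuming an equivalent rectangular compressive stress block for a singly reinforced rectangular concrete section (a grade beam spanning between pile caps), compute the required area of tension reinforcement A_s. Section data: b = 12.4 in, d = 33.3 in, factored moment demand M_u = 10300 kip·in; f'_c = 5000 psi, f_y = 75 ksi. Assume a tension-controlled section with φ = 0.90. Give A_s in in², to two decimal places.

M_n = M_u/φ = 10300/0.90 = 11444.4 kip·in.
From M_n = 0.85 f'_c a b (d − a/2):
a = d − √(d² − 2M_n/(0.85 f'_c b)) = 33.3 − √(33.3² − 2 × 11444.4/(0.85 × 5 × 12.4)) = 7.328 in.
A_s = 0.85 f'_c a b / f_y = 0.85 × 5 × 7.328 × 12.4 / 75 = 5.149 in².

A_s ≈ 5.15 in²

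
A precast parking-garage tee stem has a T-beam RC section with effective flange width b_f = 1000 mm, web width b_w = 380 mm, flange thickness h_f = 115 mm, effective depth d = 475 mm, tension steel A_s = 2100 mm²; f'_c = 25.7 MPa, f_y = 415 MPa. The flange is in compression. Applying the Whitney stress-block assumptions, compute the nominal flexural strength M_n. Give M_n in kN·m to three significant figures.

M_n ≈ 397 kN·m

Tension: T = A_s f_y = 2100 × 415 = 871500 N.
Try a within the flange: a = T/(0.85 f'_c b_f) = 871500/(0.85 × 25.7 × 1000) = 39.89 mm.
Since a = 39.89 ≤ h_f = 115 mm, the stress block lies entirely in the flange; analyse as a rectangular beam of width b_f.
M_n = T(d − a/2) = 871500 × (475 − 19.945) = 396.58 × 10⁶ N·mm.
M_n = 396.58 kN·m.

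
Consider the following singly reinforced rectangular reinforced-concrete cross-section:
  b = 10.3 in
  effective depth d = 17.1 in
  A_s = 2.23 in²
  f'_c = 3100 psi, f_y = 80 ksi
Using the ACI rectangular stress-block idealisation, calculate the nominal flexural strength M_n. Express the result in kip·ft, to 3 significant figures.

M_n ≈ 205 kip·ft

T = A_s f_y = 2.23 × 80 = 178.4 kips.
a = T/(0.85 f'_c b) = 178.4/(0.85 × 3.1 × 10.3) = 6.573 in.
M_n = T(d − a/2) = 178.4 × (17.1 − 3.2865) = 2464.3 kip·in = 2464.3/12 = 205.36 kip·ft.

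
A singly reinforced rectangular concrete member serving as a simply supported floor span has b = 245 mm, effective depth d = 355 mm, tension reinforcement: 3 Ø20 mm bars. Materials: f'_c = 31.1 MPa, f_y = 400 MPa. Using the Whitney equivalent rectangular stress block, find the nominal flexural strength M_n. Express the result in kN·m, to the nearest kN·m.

A_s = 3 × 314 = 942 mm².
T = A_s f_y = 942 × 400 = 376800 N = 376.8 kN.
From C = T: a = T/(0.85 f'_c b) = 376800/(0.85 × 31.1 × 245) = 58.18 mm.
M_n = T(d − a/2) = 376.8 kN × (355 − 29.09) mm = 122.80 kN·m.

M_n ≈ 123 kN·m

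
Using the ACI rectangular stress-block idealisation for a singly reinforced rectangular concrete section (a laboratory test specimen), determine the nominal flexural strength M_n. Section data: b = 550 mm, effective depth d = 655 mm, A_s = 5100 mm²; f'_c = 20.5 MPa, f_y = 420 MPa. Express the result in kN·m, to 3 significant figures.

M_n ≈ 1160 kN·m

T = A_s f_y = 5100 × 420 = 2142000 N = 2142 kN.
From C = T: a = T/(0.85 f'_c b) = 2142000/(0.85 × 20.5 × 550) = 223.50 mm.
M_n = T(d − a/2) = 2142 kN × (655 − 111.75) mm = 1163.64 kN·m.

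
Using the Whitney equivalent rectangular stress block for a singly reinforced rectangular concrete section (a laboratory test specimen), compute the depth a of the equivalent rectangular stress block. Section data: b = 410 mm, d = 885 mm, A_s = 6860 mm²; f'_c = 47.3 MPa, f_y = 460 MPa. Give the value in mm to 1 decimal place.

a ≈ 191.4 mm

T = A_s f_y = 6860 × 460 = 3155600 N = 3155.6 kN.
Setting C = 0.85 f'_c a b equal to T: a = 3155600/(0.85 × 47.3 × 410) = 191.4 mm.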